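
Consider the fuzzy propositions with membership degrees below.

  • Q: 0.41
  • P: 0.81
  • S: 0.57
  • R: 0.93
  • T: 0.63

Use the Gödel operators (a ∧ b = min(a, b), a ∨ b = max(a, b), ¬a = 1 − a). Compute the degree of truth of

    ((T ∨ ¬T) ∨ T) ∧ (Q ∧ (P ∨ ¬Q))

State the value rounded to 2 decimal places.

¬T = 1 − 0.63 = 0.37
T ∨ ¬T = max(a, b) on (0.63, 0.37) = 0.63
(T ∨ ¬T) ∨ T = max(a, b) on (0.63, 0.63) = 0.63
¬Q = 1 − 0.41 = 0.59
P ∨ ¬Q = max(a, b) on (0.81, 0.59) = 0.81
Q ∧ (P ∨ ¬Q) = min(a, b) on (0.41, 0.81) = 0.41
((T ∨ ¬T) ∨ T) ∧ (Q ∧ (P ∨ ¬Q)) = min(a, b) on (0.63, 0.41) = 0.41

0.41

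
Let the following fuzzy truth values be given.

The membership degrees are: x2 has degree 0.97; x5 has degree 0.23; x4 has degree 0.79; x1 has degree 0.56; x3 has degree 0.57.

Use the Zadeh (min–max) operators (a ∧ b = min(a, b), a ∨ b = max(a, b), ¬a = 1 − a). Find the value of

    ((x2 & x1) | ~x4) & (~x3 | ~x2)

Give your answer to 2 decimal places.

x2 & x1 = min(a, b) on (0.97, 0.56) = 0.56
~x4 = 1 − 0.79 = 0.21
(x2 & x1) | ~x4 = max(a, b) on (0.56, 0.21) = 0.56
~x3 = 1 − 0.57 = 0.43
~x2 = 1 − 0.97 = 0.03
~x3 | ~x2 = max(a, b) on (0.43, 0.03) = 0.43
((x2 & x1) | ~x4) & (~x3 | ~x2) = min(a, b) on (0.56, 0.43) = 0.43

0.43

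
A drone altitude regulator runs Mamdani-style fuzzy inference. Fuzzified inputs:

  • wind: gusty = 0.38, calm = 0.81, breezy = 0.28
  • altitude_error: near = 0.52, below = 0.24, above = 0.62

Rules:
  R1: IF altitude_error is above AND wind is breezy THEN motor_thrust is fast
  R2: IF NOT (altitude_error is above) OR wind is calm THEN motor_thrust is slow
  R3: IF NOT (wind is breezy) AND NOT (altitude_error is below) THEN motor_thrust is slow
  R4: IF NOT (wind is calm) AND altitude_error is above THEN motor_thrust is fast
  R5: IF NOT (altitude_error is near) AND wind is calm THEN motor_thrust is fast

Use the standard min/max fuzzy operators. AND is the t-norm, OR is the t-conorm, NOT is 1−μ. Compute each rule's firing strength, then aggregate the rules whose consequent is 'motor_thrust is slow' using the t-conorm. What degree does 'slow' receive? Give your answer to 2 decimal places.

R1: above=0.62, breezy=0.28; AND[min(a, b)] → w = 0.28
R2: ¬above=1−0.62=0.38, calm=0.81; OR[max(a, b)] → w = 0.81
R3: ¬breezy=1−0.28=0.72, ¬below=1−0.24=0.76; AND[min(a, b)] → w = 0.72
R4: ¬calm=1−0.81=0.19, above=0.62; AND[min(a, b)] → w = 0.19
R5: ¬near=1−0.52=0.48, calm=0.81; AND[min(a, b)] → w = 0.48
Rules with consequent 'slow': {R2, R3} → strengths 0.81, 0.72
Aggregate via t-conorm [max(a, b)]: 0.81

0.81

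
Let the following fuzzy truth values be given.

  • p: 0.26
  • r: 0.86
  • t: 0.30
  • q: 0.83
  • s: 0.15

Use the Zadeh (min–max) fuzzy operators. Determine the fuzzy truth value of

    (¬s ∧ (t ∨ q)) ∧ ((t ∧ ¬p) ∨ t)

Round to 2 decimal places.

0.30

¬s = 1 − 0.15 = 0.85
t ∨ q = max(a, b) on (0.30, 0.83) = 0.83
¬s ∧ (t ∨ q) = min(a, b) on (0.85, 0.83) = 0.83
¬p = 1 − 0.26 = 0.74
t ∧ ¬p = min(a, b) on (0.30, 0.74) = 0.30
(t ∧ ¬p) ∨ t = max(a, b) on (0.30, 0.30) = 0.30
(¬s ∧ (t ∨ q)) ∧ ((t ∧ ¬p) ∨ t) = min(a, b) on (0.83, 0.30) = 0.30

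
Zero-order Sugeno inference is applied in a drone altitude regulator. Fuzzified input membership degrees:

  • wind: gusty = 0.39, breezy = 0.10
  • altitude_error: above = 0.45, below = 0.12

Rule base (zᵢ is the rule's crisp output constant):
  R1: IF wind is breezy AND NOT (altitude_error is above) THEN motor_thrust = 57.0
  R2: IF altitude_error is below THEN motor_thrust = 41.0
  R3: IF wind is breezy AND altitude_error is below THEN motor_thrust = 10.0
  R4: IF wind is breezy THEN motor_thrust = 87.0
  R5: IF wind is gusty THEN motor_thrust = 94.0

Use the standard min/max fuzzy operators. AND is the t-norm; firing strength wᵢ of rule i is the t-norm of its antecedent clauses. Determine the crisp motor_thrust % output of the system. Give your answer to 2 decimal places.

R1 (z=57.0): breezy=0.10, ¬above=1−0.45=0.55; AND[min(a, b)] → w = 0.10
R2 (z=41.0): below=0.12 → w = 0.12
R3 (z=10.0): breezy=0.10, below=0.12; AND[min(a, b)] → w = 0.10
R4 (z=87.0): breezy=0.10 → w = 0.10
R5 (z=94.0): gusty=0.39 → w = 0.39
Weighted average = (0.10·57.0 + 0.12·41.0 + 0.10·10.0 + 0.10·87.0 + 0.39·94.0) / (0.10 + 0.12 + 0.10 + 0.10 + 0.39)
  = 56.9800 / 0.8100 = 70.35

70.35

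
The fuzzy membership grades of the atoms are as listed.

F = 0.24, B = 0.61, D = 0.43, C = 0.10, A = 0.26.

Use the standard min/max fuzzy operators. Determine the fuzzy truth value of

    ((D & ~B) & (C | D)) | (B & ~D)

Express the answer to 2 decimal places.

0.57

~B = 1 − 0.61 = 0.39
D & ~B = min(a, b) on (0.43, 0.39) = 0.39
C | D = max(a, b) on (0.10, 0.43) = 0.43
(D & ~B) & (C | D) = min(a, b) on (0.39, 0.43) = 0.39
~D = 1 − 0.43 = 0.57
B & ~D = min(a, b) on (0.61, 0.57) = 0.57
((D & ~B) & (C | D)) | (B & ~D) = max(a, b) on (0.39, 0.57) = 0.57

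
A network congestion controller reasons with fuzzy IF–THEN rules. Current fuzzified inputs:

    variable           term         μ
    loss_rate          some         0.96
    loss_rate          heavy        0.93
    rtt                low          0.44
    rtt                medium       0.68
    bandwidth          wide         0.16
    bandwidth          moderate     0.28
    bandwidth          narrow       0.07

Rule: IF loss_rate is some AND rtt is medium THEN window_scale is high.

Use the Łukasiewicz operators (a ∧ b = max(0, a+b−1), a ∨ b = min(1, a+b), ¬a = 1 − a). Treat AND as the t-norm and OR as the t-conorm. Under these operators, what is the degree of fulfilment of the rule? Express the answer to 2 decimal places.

firing strength: some=0.96, medium=0.68; AND[max(0, a+b−1)] → w = 0.64

0.64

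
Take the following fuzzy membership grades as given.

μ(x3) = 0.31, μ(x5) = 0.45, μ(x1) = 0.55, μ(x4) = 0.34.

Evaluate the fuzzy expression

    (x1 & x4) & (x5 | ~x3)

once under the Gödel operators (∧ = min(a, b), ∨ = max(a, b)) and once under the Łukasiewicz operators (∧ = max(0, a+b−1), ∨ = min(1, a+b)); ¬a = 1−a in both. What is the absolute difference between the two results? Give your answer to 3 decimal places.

Under Gödel:
  x1 & x4 = min(a, b) on (0.55, 0.34) = 0.34
  ~x3 = 1 − 0.31 = 0.69
  x5 | ~x3 = max(a, b) on (0.45, 0.69) = 0.69
  (x1 & x4) & (x5 | ~x3) = min(a, b) on (0.34, 0.69) = 0.34
  → value = 0.3400
Under Łukasiewicz:
  x1 & x4 = max(0, a+b−1) on (0.55, 0.34) = 0.00
  ~x3 = 1 − 0.31 = 0.69
  x5 | ~x3 = min(1, a+b) on (0.45, 0.69) = 1.00
  (x1 & x4) & (x5 | ~x3) = max(0, a+b−1) on (0.00, 1.00) = 0.00
  → value = 0.0000
|0.3400 − 0.0000| = 0.340

0.340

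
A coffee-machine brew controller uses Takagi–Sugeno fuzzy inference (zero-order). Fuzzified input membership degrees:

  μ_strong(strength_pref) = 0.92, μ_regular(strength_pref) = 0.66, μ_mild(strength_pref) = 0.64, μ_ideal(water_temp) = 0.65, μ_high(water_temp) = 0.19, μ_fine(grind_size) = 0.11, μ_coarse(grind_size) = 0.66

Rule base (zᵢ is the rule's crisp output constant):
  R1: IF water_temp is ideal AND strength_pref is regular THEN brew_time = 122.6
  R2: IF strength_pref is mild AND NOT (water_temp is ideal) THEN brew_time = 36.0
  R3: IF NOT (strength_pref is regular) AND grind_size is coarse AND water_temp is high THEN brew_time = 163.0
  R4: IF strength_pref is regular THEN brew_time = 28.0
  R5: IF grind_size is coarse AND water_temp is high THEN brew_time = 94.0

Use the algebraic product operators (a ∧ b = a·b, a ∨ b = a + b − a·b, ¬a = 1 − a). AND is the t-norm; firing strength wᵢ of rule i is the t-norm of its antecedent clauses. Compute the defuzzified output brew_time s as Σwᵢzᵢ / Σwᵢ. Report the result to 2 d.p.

66.09

R1 (z=122.6): ideal=0.65, regular=0.66; AND[a·b] → w = 0.4290
R2 (z=36.0): mild=0.64, ¬ideal=1−0.65=0.35; AND[a·b] → w = 0.2240
R3 (z=163.0): ¬regular=1−0.66=0.34, coarse=0.66, high=0.19; AND[a·b] → w = 0.0426
R4 (z=28.0): regular=0.66 → w = 0.6600
R5 (z=94.0): coarse=0.66, high=0.19; AND[a·b] → w = 0.1254
Weighted average = (0.4290·122.6 + 0.2240·36.0 + 0.0426·163.0 + 0.6600·28.0 + 0.1254·94.0) / (0.4290 + 0.2240 + 0.0426 + 0.6600 + 0.1254)
  = 97.8767 / 1.4810 = 66.09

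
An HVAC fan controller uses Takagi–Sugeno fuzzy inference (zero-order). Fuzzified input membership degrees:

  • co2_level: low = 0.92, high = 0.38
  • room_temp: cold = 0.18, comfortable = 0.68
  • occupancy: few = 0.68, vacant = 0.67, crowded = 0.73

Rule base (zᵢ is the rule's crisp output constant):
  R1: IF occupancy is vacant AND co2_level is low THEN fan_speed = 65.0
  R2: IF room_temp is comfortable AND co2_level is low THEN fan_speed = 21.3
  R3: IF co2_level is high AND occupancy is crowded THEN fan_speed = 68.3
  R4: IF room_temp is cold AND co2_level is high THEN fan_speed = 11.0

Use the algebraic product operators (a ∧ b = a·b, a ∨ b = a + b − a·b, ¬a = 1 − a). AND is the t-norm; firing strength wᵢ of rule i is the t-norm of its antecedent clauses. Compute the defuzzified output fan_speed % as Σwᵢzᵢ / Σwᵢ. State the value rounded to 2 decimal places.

46.03

R1 (z=65.0): vacant=0.67, low=0.92; AND[a·b] → w = 0.6164
R2 (z=21.3): comfortable=0.68, low=0.92; AND[a·b] → w = 0.6256
R3 (z=68.3): high=0.38, crowded=0.73; AND[a·b] → w = 0.2774
R4 (z=11.0): cold=0.18, high=0.38; AND[a·b] → w = 0.0684
Weighted average = (0.6164·65.0 + 0.6256·21.3 + 0.2774·68.3 + 0.0684·11.0) / (0.6164 + 0.6256 + 0.2774 + 0.0684)
  = 73.0901 / 1.5878 = 46.03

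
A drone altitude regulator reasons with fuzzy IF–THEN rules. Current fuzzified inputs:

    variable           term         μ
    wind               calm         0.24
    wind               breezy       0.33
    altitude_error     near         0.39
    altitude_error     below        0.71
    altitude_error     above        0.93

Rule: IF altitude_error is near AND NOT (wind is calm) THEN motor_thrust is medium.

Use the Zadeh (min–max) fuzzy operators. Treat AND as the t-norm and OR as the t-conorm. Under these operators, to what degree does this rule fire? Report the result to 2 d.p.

0.39

firing strength: near=0.39, ¬calm=1−0.24=0.76; AND[min(a, b)] → w = 0.39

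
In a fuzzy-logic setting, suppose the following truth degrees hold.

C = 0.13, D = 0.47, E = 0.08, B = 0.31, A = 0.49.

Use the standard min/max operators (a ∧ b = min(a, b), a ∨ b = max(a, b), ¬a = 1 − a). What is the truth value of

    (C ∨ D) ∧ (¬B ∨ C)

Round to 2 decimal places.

C ∨ D = max(a, b) on (0.13, 0.47) = 0.47
¬B = 1 − 0.31 = 0.69
¬B ∨ C = max(a, b) on (0.69, 0.13) = 0.69
(C ∨ D) ∧ (¬B ∨ C) = min(a, b) on (0.47, 0.69) = 0.47

0.47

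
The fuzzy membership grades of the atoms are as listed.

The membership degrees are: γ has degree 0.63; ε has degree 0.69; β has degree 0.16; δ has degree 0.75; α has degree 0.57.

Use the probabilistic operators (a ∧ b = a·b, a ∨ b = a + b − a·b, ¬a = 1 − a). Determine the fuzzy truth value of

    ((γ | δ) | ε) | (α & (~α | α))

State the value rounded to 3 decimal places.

0.984

γ | δ = a + b − a·b on (0.6300, 0.7500) = 0.9075
(γ | δ) | ε = a + b − a·b on (0.9075, 0.6900) = 0.9713
~α = 1 − 0.5700 = 0.4300
~α | α = a + b − a·b on (0.4300, 0.5700) = 0.7549
α & (~α | α) = a·b on (0.5700, 0.7549) = 0.4303
((γ | δ) | ε) | (α & (~α | α)) = a + b − a·b on (0.9713, 0.4303) = 0.9837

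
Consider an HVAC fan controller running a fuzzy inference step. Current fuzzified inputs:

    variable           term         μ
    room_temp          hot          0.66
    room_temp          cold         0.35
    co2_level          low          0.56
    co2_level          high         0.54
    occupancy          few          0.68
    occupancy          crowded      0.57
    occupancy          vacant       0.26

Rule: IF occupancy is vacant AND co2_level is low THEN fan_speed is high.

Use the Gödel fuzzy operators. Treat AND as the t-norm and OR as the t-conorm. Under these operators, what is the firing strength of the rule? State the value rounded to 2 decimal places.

firing strength: vacant=0.26, low=0.56; AND[min(a, b)] → w = 0.26

0.26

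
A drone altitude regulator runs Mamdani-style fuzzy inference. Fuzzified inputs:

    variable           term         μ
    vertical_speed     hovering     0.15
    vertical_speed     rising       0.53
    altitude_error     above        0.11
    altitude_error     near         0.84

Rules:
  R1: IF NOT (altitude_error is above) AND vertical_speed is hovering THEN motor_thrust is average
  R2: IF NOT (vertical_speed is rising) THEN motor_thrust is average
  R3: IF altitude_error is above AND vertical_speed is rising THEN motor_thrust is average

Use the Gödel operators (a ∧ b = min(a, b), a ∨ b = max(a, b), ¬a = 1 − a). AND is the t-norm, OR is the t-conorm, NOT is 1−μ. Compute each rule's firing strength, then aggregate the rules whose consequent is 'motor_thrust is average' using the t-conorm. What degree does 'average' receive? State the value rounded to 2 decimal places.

R1: ¬above=1−0.11=0.89, hovering=0.15; AND[min(a, b)] → w = 0.15
R2: ¬rising=1−0.53=0.47 → w = 0.47
R3: above=0.11, rising=0.53; AND[min(a, b)] → w = 0.11
Rules with consequent 'average': {R1, R2, R3} → strengths 0.15, 0.47, 0.11
Aggregate via t-conorm [max(a, b)]: 0.47

0.47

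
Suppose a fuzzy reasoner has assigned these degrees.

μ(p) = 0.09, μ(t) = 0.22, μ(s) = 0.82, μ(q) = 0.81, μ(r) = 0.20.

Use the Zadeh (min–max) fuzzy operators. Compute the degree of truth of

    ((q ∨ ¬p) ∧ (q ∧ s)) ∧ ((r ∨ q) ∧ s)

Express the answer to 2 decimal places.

¬p = 1 − 0.09 = 0.91
q ∨ ¬p = max(a, b) on (0.81, 0.91) = 0.91
q ∧ s = min(a, b) on (0.81, 0.82) = 0.81
(q ∨ ¬p) ∧ (q ∧ s) = min(a, b) on (0.91, 0.81) = 0.81
r ∨ q = max(a, b) on (0.20, 0.81) = 0.81
(r ∨ q) ∧ s = min(a, b) on (0.81, 0.82) = 0.81
((q ∨ ¬p) ∧ (q ∧ s)) ∧ ((r ∨ q) ∧ s) = min(a, b) on (0.81, 0.81) = 0.81

0.81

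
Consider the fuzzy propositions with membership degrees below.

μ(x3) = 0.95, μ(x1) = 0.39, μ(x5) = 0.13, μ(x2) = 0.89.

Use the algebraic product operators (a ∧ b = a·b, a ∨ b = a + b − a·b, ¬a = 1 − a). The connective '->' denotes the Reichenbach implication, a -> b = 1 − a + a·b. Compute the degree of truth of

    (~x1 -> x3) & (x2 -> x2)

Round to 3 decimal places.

0.875

~x1 = 1 − 0.3900 = 0.6100
~x1 -> x3  [Reichenbach: 1 − a + a·b] with a=0.6100, b=0.9500 → 0.9695
x2 -> x2  [Reichenbach: 1 − a + a·b] with a=0.8900, b=0.8900 → 0.9021
(~x1 -> x3) & (x2 -> x2) = a·b on (0.9695, 0.9021) = 0.8746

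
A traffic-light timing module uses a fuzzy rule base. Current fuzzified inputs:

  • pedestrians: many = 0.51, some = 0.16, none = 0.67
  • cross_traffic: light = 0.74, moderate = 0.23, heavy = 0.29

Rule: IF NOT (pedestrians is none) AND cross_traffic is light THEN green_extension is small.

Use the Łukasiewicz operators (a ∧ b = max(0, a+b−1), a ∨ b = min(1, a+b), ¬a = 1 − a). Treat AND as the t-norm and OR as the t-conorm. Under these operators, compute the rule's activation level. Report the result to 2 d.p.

firing strength: ¬none=1−0.67=0.33, light=0.74; AND[max(0, a+b−1)] → w = 0.07

0.07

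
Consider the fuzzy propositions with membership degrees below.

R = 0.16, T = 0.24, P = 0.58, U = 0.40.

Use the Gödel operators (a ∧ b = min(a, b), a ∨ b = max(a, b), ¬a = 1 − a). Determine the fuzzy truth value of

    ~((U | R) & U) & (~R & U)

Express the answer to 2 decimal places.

0.40

U | R = max(a, b) on (0.40, 0.16) = 0.40
(U | R) & U = min(a, b) on (0.40, 0.40) = 0.40
~((U | R) & U) = 1 − 0.40 = 0.60
~R = 1 − 0.16 = 0.84
~R & U = min(a, b) on (0.84, 0.40) = 0.40
~((U | R) & U) & (~R & U) = min(a, b) on (0.60, 0.40) = 0.40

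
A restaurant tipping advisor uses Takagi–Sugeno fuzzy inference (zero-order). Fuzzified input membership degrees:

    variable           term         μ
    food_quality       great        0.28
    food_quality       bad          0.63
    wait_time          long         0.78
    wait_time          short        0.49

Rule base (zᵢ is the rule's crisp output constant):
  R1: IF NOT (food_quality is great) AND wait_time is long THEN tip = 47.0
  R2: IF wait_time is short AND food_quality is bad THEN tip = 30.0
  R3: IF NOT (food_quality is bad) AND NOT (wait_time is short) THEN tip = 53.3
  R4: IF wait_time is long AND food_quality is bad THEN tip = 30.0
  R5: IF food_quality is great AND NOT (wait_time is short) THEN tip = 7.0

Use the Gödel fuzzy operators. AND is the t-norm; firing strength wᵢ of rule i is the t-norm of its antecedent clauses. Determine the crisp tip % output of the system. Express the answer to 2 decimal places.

35.79

R1 (z=47.0): ¬great=1−0.28=0.72, long=0.78; AND[min(a, b)] → w = 0.72
R2 (z=30.0): short=0.49, bad=0.63; AND[min(a, b)] → w = 0.49
R3 (z=53.3): ¬bad=1−0.63=0.37, ¬short=1−0.49=0.51; AND[min(a, b)] → w = 0.37
R4 (z=30.0): long=0.78, bad=0.63; AND[min(a, b)] → w = 0.63
R5 (z=7.0): great=0.28, ¬short=1−0.49=0.51; AND[min(a, b)] → w = 0.28
Weighted average = (0.72·47.0 + 0.49·30.0 + 0.37·53.3 + 0.63·30.0 + 0.28·7.0) / (0.72 + 0.49 + 0.37 + 0.63 + 0.28)
  = 89.1210 / 2.4900 = 35.79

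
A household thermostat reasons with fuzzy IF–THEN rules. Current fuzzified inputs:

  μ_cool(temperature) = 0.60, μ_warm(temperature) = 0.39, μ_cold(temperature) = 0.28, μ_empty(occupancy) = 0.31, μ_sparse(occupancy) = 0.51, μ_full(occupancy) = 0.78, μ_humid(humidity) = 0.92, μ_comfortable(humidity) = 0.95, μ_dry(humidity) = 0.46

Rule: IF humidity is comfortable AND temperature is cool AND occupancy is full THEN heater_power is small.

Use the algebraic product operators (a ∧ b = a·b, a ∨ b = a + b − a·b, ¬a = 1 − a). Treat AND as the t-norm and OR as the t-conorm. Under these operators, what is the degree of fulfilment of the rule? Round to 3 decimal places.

firing strength: comfortable=0.95, cool=0.60, full=0.78; AND[a·b] → w = 0.4446

0.445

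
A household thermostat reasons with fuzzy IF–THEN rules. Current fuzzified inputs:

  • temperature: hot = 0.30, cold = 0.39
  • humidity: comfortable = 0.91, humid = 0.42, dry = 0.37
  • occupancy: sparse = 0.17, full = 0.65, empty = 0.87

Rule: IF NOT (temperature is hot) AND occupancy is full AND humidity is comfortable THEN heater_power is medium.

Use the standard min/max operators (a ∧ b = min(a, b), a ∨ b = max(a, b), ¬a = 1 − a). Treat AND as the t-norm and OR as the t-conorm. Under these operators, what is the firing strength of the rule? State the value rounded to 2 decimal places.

firing strength: ¬hot=1−0.30=0.70, full=0.65, comfortable=0.91; AND[min(a, b)] → w = 0.65

0.65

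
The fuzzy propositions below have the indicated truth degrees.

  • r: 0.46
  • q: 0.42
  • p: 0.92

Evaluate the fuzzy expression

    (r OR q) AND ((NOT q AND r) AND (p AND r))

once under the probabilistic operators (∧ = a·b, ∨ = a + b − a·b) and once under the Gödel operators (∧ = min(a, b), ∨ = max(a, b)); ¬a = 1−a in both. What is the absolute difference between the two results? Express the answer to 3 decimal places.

Under probabilistic:
  r OR q = a + b − a·b on (0.4600, 0.4200) = 0.6868
  NOT q = 1 − 0.4200 = 0.5800
  NOT q AND r = a·b on (0.5800, 0.4600) = 0.2668
  p AND r = a·b on (0.9200, 0.4600) = 0.4232
  (NOT q AND r) AND (p AND r) = a·b on (0.2668, 0.4232) = 0.1129
  (r OR q) AND ((NOT q AND r) AND (p AND r)) = a·b on (0.6868, 0.1129) = 0.0775
  → value = 0.0775
Under Gödel:
  r OR q = max(a, b) on (0.46, 0.42) = 0.46
  NOT q = 1 − 0.42 = 0.58
  NOT q AND r = min(a, b) on (0.58, 0.46) = 0.46
  p AND r = min(a, b) on (0.92, 0.46) = 0.46
  (NOT q AND r) AND (p AND r) = min(a, b) on (0.46, 0.46) = 0.46
  (r OR q) AND ((NOT q AND r) AND (p AND r)) = min(a, b) on (0.46, 0.46) = 0.46
  → value = 0.4600
|0.0775 − 0.4600| = 0.382

0.382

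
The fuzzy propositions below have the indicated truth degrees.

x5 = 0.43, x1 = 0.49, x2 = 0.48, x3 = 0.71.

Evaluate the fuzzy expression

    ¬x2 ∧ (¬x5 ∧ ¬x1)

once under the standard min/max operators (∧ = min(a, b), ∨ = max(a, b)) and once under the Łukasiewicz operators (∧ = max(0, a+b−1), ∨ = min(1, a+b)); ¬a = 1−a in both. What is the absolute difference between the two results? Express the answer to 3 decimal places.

0.510

Under standard min/max:
  ¬x2 = 1 − 0.48 = 0.52
  ¬x5 = 1 − 0.43 = 0.57
  ¬x1 = 1 − 0.49 = 0.51
  ¬x5 ∧ ¬x1 = min(a, b) on (0.57, 0.51) = 0.51
  ¬x2 ∧ (¬x5 ∧ ¬x1) = min(a, b) on (0.52, 0.51) = 0.51
  → value = 0.5100
Under Łukasiewicz:
  ¬x2 = 1 − 0.48 = 0.52
  ¬x5 = 1 − 0.43 = 0.57
  ¬x1 = 1 − 0.49 = 0.51
  ¬x5 ∧ ¬x1 = max(0, a+b−1) on (0.57, 0.51) = 0.08
  ¬x2 ∧ (¬x5 ∧ ¬x1) = max(0, a+b−1) on (0.52, 0.08) = 0.00
  → value = 0.0000
|0.5100 − 0.0000| = 0.510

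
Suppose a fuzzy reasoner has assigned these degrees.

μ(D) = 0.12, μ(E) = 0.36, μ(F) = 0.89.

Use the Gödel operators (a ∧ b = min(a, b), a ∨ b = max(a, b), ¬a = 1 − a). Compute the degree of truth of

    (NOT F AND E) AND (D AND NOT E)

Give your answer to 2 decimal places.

NOT F = 1 − 0.89 = 0.11
NOT F AND E = min(a, b) on (0.11, 0.36) = 0.11
NOT E = 1 − 0.36 = 0.64
D AND NOT E = min(a, b) on (0.12, 0.64) = 0.12
(NOT F AND E) AND (D AND NOT E) = min(a, b) on (0.11, 0.12) = 0.11

0.11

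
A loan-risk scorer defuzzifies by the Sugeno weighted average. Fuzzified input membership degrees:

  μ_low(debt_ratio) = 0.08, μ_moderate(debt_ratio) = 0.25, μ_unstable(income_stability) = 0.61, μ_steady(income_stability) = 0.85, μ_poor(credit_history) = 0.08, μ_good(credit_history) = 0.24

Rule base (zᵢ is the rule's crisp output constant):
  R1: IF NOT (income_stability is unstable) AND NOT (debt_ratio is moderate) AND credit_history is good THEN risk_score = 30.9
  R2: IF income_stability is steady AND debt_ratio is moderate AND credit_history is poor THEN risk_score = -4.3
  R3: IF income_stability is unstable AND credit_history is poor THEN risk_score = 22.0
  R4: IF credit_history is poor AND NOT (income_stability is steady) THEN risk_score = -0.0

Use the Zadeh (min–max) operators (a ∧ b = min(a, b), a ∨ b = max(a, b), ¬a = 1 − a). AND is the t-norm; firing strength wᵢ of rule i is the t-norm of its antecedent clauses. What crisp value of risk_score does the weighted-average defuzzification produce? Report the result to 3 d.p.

18.400

R1 (z=30.9): ¬unstable=1−0.61=0.39, ¬moderate=1−0.25=0.75, good=0.24; AND[min(a, b)] → w = 0.24
R2 (z=-4.3): steady=0.85, moderate=0.25, poor=0.08; AND[min(a, b)] → w = 0.08
R3 (z=22.0): unstable=0.61, poor=0.08; AND[min(a, b)] → w = 0.08
R4 (z=-0.0): poor=0.08, ¬steady=1−0.85=0.15; AND[min(a, b)] → w = 0.08
Weighted average = (0.24·30.9 + 0.08·-4.3 + 0.08·22.0 + 0.08·-0.0) / (0.24 + 0.08 + 0.08 + 0.08)
  = 8.8320 / 0.4800 = 18.400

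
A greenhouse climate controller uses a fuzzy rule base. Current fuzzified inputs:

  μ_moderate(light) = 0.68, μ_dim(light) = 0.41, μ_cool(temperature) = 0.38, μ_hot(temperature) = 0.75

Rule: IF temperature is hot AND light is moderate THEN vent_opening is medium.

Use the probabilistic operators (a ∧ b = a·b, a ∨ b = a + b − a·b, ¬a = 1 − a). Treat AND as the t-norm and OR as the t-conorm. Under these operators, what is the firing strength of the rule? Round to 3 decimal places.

firing strength: hot=0.75, moderate=0.68; AND[a·b] → w = 0.5100

0.510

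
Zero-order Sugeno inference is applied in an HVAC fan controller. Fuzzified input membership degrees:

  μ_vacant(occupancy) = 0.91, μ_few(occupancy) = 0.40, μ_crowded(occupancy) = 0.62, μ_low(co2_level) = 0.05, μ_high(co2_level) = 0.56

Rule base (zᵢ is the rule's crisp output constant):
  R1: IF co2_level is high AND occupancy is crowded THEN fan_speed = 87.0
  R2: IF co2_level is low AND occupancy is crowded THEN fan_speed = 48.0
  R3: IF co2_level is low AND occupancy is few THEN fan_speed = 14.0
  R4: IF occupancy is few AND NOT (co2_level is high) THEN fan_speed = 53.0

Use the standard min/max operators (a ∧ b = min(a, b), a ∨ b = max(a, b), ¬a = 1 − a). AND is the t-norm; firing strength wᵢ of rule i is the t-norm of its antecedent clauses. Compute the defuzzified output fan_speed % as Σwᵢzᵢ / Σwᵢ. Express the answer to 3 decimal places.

68.887

R1 (z=87.0): high=0.56, crowded=0.62; AND[min(a, b)] → w = 0.56
R2 (z=48.0): low=0.05, crowded=0.62; AND[min(a, b)] → w = 0.05
R3 (z=14.0): low=0.05, few=0.40; AND[min(a, b)] → w = 0.05
R4 (z=53.0): few=0.40, ¬high=1−0.56=0.44; AND[min(a, b)] → w = 0.40
Weighted average = (0.56·87.0 + 0.05·48.0 + 0.05·14.0 + 0.40·53.0) / (0.56 + 0.05 + 0.05 + 0.40)
  = 73.0200 / 1.0600 = 68.887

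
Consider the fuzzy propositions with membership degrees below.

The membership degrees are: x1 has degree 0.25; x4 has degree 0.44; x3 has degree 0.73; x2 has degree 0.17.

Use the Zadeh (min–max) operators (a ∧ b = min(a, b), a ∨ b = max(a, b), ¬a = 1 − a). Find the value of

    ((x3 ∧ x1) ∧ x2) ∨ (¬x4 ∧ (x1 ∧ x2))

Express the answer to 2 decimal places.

x3 ∧ x1 = min(a, b) on (0.73, 0.25) = 0.25
(x3 ∧ x1) ∧ x2 = min(a, b) on (0.25, 0.17) = 0.17
¬x4 = 1 − 0.44 = 0.56
x1 ∧ x2 = min(a, b) on (0.25, 0.17) = 0.17
¬x4 ∧ (x1 ∧ x2) = min(a, b) on (0.56, 0.17) = 0.17
((x3 ∧ x1) ∧ x2) ∨ (¬x4 ∧ (x1 ∧ x2)) = max(a, b) on (0.17, 0.17) = 0.17

0.17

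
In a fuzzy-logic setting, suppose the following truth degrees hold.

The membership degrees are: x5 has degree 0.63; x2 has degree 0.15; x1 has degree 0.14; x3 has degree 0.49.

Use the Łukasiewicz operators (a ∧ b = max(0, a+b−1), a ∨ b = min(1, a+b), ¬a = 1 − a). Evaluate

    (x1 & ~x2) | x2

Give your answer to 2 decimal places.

~x2 = 1 − 0.15 = 0.85
x1 & ~x2 = max(0, a+b−1) on (0.14, 0.85) = 0.00
(x1 & ~x2) | x2 = min(1, a+b) on (0.00, 0.15) = 0.15

0.15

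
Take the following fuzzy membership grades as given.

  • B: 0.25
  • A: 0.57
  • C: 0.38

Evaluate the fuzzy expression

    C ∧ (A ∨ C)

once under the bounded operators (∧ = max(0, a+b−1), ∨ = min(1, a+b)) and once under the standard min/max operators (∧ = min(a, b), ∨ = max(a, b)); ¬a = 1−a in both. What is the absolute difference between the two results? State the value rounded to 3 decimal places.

Under bounded:
  A ∨ C = min(1, a+b) on (0.57, 0.38) = 0.95
  C ∧ (A ∨ C) = max(0, a+b−1) on (0.38, 0.95) = 0.33
  → value = 0.3300
Under standard min/max:
  A ∨ C = max(a, b) on (0.57, 0.38) = 0.57
  C ∧ (A ∨ C) = min(a, b) on (0.38, 0.57) = 0.38
  → value = 0.3800
|0.3300 − 0.3800| = 0.050

0.050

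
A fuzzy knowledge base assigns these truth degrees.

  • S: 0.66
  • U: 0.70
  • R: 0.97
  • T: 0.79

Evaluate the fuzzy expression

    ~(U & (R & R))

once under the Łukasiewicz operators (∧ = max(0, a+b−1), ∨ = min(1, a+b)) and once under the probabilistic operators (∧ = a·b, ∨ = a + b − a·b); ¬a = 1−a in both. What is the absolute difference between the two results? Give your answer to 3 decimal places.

Under Łukasiewicz:
  R & R = max(0, a+b−1) on (0.97, 0.97) = 0.94
  U & (R & R) = max(0, a+b−1) on (0.70, 0.94) = 0.64
  ~(U & (R & R)) = 1 − 0.64 = 0.36
  → value = 0.3600
Under probabilistic:
  R & R = a·b on (0.9700, 0.9700) = 0.9409
  U & (R & R) = a·b on (0.7000, 0.9409) = 0.6586
  ~(U & (R & R)) = 1 − 0.6586 = 0.3414
  → value = 0.3414
|0.3600 − 0.3414| = 0.019

0.019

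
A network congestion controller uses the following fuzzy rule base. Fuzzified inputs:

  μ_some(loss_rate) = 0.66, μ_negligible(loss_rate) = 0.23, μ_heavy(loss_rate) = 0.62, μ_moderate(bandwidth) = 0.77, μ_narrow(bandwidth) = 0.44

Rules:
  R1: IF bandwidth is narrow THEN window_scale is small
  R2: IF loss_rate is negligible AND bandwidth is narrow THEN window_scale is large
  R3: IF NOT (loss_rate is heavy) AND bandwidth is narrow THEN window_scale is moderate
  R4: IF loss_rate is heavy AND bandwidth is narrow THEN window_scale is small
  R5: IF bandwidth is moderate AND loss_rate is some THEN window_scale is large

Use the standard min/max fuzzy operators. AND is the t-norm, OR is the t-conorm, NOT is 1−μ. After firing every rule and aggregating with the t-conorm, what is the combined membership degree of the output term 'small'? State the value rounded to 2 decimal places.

R1: narrow=0.44 → w = 0.44
R2: negligible=0.23, narrow=0.44; AND[min(a, b)] → w = 0.23
R3: ¬heavy=1−0.62=0.38, narrow=0.44; AND[min(a, b)] → w = 0.38
R4: heavy=0.62, narrow=0.44; AND[min(a, b)] → w = 0.44
R5: moderate=0.77, some=0.66; AND[min(a, b)] → w = 0.66
Rules with consequent 'small': {R1, R4} → strengths 0.44, 0.44
Aggregate via t-conorm [max(a, b)]: 0.44

0.44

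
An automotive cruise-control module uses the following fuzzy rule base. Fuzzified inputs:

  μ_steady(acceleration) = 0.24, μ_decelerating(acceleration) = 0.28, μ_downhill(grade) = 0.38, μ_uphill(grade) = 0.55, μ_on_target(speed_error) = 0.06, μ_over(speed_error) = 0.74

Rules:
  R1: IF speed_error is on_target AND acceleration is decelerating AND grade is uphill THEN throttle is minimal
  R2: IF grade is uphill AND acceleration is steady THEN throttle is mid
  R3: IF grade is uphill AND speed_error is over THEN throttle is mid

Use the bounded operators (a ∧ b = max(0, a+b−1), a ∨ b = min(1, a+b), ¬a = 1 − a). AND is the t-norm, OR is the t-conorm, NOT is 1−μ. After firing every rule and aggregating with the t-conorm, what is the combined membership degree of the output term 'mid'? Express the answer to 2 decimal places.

R1: on_target=0.06, decelerating=0.28, uphill=0.55; AND[max(0, a+b−1)] → w = 0.00
R2: uphill=0.55, steady=0.24; AND[max(0, a+b−1)] → w = 0.00
R3: uphill=0.55, over=0.74; AND[max(0, a+b−1)] → w = 0.29
Rules with consequent 'mid': {R2, R3} → strengths 0.00, 0.29
Aggregate via t-conorm [min(1, a+b)]: 0.29

0.29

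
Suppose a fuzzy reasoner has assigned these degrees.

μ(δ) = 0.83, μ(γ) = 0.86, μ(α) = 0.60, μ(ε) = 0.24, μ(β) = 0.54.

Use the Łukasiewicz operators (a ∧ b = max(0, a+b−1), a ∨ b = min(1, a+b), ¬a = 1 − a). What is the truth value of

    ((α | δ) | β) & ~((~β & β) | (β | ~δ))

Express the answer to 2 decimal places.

0.29

α | δ = min(1, a+b) on (0.60, 0.83) = 1.00
(α | δ) | β = min(1, a+b) on (1.00, 0.54) = 1.00
~β = 1 − 0.54 = 0.46
~β & β = max(0, a+b−1) on (0.46, 0.54) = 0.00
~δ = 1 − 0.83 = 0.17
β | ~δ = min(1, a+b) on (0.54, 0.17) = 0.71
(~β & β) | (β | ~δ) = min(1, a+b) on (0.00, 0.71) = 0.71
~((~β & β) | (β | ~δ)) = 1 − 0.71 = 0.29
((α | δ) | β) & ~((~β & β) | (β | ~δ)) = max(0, a+b−1) on (1.00, 0.29) = 0.29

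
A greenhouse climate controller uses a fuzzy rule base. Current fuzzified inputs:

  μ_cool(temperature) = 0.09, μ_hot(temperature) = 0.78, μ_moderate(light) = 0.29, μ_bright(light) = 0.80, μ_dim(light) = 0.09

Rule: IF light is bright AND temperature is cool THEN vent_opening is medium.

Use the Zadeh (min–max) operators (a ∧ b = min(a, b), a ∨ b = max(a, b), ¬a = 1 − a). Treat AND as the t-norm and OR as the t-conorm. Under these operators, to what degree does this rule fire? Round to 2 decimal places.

firing strength: bright=0.80, cool=0.09; AND[min(a, b)] → w = 0.09

0.09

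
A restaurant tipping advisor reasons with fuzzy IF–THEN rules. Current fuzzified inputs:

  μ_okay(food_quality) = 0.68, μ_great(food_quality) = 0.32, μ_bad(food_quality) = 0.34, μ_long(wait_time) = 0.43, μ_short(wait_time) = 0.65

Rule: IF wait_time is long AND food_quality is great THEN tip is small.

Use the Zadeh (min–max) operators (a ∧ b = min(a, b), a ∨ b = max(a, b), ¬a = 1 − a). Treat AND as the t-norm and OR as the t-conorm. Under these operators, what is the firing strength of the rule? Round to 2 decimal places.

firing strength: long=0.43, great=0.32; AND[min(a, b)] → w = 0.32

0.32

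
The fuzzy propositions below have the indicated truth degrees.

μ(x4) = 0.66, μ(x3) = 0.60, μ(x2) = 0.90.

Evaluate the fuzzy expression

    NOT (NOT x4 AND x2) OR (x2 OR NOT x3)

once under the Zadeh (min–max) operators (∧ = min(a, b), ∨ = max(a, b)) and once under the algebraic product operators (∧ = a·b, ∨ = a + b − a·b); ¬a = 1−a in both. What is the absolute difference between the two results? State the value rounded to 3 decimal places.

0.082

Under Zadeh (min–max):
  NOT x4 = 1 − 0.66 = 0.34
  NOT x4 AND x2 = min(a, b) on (0.34, 0.90) = 0.34
  NOT (NOT x4 AND x2) = 1 − 0.34 = 0.66
  NOT x3 = 1 − 0.60 = 0.40
  x2 OR NOT x3 = max(a, b) on (0.90, 0.40) = 0.90
  NOT (NOT x4 AND x2) OR (x2 OR NOT x3) = max(a, b) on (0.66, 0.90) = 0.90
  → value = 0.9000
Under algebraic product:
  NOT x4 = 1 − 0.6600 = 0.3400
  NOT x4 AND x2 = a·b on (0.3400, 0.9000) = 0.3060
  NOT (NOT x4 AND x2) = 1 − 0.3060 = 0.6940
  NOT x3 = 1 − 0.6000 = 0.4000
  x2 OR NOT x3 = a + b − a·b on (0.9000, 0.4000) = 0.9400
  NOT (NOT x4 AND x2) OR (x2 OR NOT x3) = a + b − a·b on (0.6940, 0.9400) = 0.9816
  → value = 0.9816
|0.9000 − 0.9816| = 0.082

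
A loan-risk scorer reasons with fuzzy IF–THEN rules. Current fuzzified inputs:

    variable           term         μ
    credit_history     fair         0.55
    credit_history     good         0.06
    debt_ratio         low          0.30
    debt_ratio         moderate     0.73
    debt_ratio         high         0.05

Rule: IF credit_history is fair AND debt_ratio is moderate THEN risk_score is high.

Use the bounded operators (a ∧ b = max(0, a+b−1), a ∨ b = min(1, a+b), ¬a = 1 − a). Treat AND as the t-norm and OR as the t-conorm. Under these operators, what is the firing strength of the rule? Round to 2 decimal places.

0.28

firing strength: fair=0.55, moderate=0.73; AND[max(0, a+b−1)] → w = 0.28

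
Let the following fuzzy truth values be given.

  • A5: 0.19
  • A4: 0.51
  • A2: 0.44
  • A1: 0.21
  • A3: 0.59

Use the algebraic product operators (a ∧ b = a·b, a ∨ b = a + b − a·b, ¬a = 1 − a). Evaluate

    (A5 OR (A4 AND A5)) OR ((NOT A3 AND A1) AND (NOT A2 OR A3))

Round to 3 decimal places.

A4 AND A5 = a·b on (0.5100, 0.1900) = 0.0969
A5 OR (A4 AND A5) = a + b − a·b on (0.1900, 0.0969) = 0.2685
NOT A3 = 1 − 0.5900 = 0.4100
NOT A3 AND A1 = a·b on (0.4100, 0.2100) = 0.0861
NOT A2 = 1 − 0.4400 = 0.5600
NOT A2 OR A3 = a + b − a·b on (0.5600, 0.5900) = 0.8196
(NOT A3 AND A1) AND (NOT A2 OR A3) = a·b on (0.0861, 0.8196) = 0.0706
(A5 OR (A4 AND A5)) OR ((NOT A3 AND A1) AND (NOT A2 OR A3)) = a + b − a·b on (0.2685, 0.0706) = 0.3201

0.320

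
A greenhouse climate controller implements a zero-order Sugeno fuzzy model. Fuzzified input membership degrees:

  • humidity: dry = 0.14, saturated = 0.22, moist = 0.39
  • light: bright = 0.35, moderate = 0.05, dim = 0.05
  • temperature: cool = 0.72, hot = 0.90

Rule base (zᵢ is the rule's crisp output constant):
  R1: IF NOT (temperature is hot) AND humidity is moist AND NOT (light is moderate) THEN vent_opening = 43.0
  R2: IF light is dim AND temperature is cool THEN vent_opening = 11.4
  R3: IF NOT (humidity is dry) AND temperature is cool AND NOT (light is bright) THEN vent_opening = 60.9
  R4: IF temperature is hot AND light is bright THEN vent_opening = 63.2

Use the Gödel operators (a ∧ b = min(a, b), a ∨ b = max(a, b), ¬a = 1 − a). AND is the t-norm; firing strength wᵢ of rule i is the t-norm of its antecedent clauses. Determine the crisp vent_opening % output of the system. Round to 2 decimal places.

57.89

R1 (z=43.0): ¬hot=1−0.90=0.10, moist=0.39, ¬moderate=1−0.05=0.95; AND[min(a, b)] → w = 0.10
R2 (z=11.4): dim=0.05, cool=0.72; AND[min(a, b)] → w = 0.05
R3 (z=60.9): ¬dry=1−0.14=0.86, cool=0.72, ¬bright=1−0.35=0.65; AND[min(a, b)] → w = 0.65
R4 (z=63.2): hot=0.90, bright=0.35; AND[min(a, b)] → w = 0.35
Weighted average = (0.10·43.0 + 0.05·11.4 + 0.65·60.9 + 0.35·63.2) / (0.10 + 0.05 + 0.65 + 0.35)
  = 66.5750 / 1.1500 = 57.89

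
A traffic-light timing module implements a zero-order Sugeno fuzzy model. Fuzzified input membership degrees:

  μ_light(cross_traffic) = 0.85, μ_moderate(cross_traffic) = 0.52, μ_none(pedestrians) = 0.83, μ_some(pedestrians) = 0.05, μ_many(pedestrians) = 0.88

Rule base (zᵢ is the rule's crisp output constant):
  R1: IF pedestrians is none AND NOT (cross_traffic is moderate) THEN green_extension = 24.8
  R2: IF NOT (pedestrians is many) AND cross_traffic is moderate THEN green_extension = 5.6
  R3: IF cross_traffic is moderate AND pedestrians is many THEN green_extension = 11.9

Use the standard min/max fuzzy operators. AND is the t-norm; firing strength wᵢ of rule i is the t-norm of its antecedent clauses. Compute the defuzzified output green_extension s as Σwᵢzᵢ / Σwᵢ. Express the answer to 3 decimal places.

R1 (z=24.8): none=0.83, ¬moderate=1−0.52=0.48; AND[min(a, b)] → w = 0.48
R2 (z=5.6): ¬many=1−0.88=0.12, moderate=0.52; AND[min(a, b)] → w = 0.12
R3 (z=11.9): moderate=0.52, many=0.88; AND[min(a, b)] → w = 0.52
Weighted average = (0.48·24.8 + 0.12·5.6 + 0.52·11.9) / (0.48 + 0.12 + 0.52)
  = 18.7640 / 1.1200 = 16.754

16.754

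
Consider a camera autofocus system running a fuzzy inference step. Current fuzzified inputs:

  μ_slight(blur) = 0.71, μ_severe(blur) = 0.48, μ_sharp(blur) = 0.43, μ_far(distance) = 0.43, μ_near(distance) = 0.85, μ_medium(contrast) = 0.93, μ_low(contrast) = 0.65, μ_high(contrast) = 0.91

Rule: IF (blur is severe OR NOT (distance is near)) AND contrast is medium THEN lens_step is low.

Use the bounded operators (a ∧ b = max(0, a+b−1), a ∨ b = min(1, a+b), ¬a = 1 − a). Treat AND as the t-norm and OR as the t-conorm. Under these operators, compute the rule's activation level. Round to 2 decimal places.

firing strength: (severe=0.48 OR ¬near=1−0.85=0.15) = 0.63; AND[max(0, a+b−1)] with medium=0.93 → w = 0.56

0.56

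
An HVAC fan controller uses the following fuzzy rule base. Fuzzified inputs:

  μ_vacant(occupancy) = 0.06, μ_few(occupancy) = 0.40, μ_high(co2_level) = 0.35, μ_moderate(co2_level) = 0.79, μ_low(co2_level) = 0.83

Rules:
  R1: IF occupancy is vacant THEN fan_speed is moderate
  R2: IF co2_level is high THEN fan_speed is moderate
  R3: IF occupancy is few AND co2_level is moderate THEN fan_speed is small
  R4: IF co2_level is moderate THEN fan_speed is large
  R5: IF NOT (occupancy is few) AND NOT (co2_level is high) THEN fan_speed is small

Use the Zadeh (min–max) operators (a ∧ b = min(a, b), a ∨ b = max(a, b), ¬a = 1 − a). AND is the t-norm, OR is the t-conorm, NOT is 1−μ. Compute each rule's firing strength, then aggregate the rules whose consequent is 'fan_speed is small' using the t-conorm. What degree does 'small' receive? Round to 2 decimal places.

0.60

R1: vacant=0.06 → w = 0.06
R2: high=0.35 → w = 0.35
R3: few=0.40, moderate=0.79; AND[min(a, b)] → w = 0.40
R4: moderate=0.79 → w = 0.79
R5: ¬few=1−0.40=0.60, ¬high=1−0.35=0.65; AND[min(a, b)] → w = 0.60
Rules with consequent 'small': {R3, R5} → strengths 0.40, 0.60
Aggregate via t-conorm [max(a, b)]: 0.60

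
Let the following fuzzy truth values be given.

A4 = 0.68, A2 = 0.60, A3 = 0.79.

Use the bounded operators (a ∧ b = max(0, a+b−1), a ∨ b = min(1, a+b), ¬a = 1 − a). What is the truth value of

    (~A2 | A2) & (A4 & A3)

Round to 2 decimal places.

0.47

~A2 = 1 − 0.60 = 0.40
~A2 | A2 = min(1, a+b) on (0.40, 0.60) = 1.00
A4 & A3 = max(0, a+b−1) on (0.68, 0.79) = 0.47
(~A2 | A2) & (A4 & A3) = max(0, a+b−1) on (1.00, 0.47) = 0.47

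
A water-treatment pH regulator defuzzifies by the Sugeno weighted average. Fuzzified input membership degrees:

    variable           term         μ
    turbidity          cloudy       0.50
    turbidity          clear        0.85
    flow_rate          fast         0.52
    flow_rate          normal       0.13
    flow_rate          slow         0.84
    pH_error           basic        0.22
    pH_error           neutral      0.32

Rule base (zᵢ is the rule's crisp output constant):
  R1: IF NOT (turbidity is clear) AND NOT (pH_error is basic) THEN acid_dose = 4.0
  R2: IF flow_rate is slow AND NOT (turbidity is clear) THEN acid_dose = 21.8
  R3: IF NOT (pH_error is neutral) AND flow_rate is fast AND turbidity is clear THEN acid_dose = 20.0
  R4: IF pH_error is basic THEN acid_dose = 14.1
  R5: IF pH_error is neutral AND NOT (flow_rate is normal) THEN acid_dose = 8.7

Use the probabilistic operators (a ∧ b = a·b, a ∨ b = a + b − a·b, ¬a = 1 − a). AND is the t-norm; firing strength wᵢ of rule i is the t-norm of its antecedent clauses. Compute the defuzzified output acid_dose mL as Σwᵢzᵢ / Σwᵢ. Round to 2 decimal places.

14.16

R1 (z=4.0): ¬clear=1−0.85=0.15, ¬basic=1−0.22=0.78; AND[a·b] → w = 0.1170
R2 (z=21.8): slow=0.84, ¬clear=1−0.85=0.15; AND[a·b] → w = 0.1260
R3 (z=20.0): ¬neutral=1−0.32=0.68, fast=0.52, clear=0.85; AND[a·b] → w = 0.3006
R4 (z=14.1): basic=0.22 → w = 0.2200
R5 (z=8.7): neutral=0.32, ¬normal=1−0.13=0.87; AND[a·b] → w = 0.2784
Weighted average = (0.1170·4.0 + 0.1260·21.8 + 0.3006·20.0 + 0.2200·14.1 + 0.2784·8.7) / (0.1170 + 0.1260 + 0.3006 + 0.2200 + 0.2784)
  = 14.7501 / 1.0420 = 14.16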